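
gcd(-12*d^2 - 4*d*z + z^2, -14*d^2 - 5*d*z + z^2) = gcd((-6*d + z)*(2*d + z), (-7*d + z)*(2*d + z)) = 2*d + z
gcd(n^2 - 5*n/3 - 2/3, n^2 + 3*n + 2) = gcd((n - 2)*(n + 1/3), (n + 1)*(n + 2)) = 1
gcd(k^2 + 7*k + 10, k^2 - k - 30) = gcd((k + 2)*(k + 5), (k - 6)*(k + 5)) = k + 5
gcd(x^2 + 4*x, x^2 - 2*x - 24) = x + 4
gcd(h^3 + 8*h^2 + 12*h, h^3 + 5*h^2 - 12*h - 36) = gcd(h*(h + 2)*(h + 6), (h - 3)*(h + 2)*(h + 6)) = h^2 + 8*h + 12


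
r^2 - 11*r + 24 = (r - 8)*(r - 3)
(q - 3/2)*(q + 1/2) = q^2 - q - 3/4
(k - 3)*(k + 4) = k^2 + k - 12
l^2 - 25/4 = (l - 5/2)*(l + 5/2)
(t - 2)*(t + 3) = t^2 + t - 6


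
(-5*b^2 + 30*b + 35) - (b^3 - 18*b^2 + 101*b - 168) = -b^3 + 13*b^2 - 71*b + 203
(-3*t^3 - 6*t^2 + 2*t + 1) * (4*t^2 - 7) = -12*t^5 - 24*t^4 + 29*t^3 + 46*t^2 - 14*t - 7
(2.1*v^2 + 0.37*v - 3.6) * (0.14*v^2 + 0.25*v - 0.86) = 0.294*v^4 + 0.5768*v^3 - 2.2175*v^2 - 1.2182*v + 3.096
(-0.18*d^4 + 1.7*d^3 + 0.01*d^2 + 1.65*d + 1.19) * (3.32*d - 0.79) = -0.5976*d^5 + 5.7862*d^4 - 1.3098*d^3 + 5.4701*d^2 + 2.6473*d - 0.9401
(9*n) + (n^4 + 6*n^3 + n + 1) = n^4 + 6*n^3 + 10*n + 1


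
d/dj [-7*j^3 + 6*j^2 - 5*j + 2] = -21*j^2 + 12*j - 5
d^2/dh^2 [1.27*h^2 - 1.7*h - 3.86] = 2.54000000000000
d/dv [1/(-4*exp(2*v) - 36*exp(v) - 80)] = (2*exp(v) + 9)*exp(v)/(4*(exp(2*v) + 9*exp(v) + 20)^2)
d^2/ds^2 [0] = 0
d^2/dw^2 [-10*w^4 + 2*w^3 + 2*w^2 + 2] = -120*w^2 + 12*w + 4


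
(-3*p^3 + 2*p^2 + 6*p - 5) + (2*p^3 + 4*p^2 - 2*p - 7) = -p^3 + 6*p^2 + 4*p - 12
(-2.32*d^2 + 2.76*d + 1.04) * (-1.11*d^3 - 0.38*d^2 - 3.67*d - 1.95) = 2.5752*d^5 - 2.182*d^4 + 6.3112*d^3 - 6.0004*d^2 - 9.1988*d - 2.028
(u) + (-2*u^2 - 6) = -2*u^2 + u - 6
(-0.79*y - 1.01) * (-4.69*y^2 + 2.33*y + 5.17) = 3.7051*y^3 + 2.8962*y^2 - 6.4376*y - 5.2217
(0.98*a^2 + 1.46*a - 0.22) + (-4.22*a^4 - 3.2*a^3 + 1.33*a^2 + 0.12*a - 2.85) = -4.22*a^4 - 3.2*a^3 + 2.31*a^2 + 1.58*a - 3.07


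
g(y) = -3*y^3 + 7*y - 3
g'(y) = 7 - 9*y^2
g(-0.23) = -4.57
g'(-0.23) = 6.52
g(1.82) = -8.35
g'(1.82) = -22.81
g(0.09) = -2.37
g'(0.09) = 6.93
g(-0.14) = -3.97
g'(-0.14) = 6.82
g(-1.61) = -1.75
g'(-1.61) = -16.33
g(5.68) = -512.99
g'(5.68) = -283.36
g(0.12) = -2.17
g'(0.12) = 6.87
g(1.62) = -4.41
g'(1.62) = -16.62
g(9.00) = -2127.00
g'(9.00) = -722.00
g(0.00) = -3.00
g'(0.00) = 7.00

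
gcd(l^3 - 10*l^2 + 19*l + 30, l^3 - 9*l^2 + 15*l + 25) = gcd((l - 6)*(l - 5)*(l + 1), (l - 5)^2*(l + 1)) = l^2 - 4*l - 5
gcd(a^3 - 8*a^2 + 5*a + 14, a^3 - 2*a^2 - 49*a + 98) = a^2 - 9*a + 14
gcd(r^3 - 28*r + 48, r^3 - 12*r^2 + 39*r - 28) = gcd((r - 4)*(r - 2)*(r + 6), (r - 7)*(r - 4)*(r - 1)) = r - 4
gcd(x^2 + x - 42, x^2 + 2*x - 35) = x + 7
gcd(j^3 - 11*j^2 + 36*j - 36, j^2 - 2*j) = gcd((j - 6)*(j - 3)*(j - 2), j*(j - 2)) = j - 2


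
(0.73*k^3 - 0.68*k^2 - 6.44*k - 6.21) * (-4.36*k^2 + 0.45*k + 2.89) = -3.1828*k^5 + 3.2933*k^4 + 29.8821*k^3 + 22.2124*k^2 - 21.4061*k - 17.9469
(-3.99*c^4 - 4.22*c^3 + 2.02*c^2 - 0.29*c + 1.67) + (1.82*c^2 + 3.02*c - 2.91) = -3.99*c^4 - 4.22*c^3 + 3.84*c^2 + 2.73*c - 1.24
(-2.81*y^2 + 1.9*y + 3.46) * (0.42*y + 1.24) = -1.1802*y^3 - 2.6864*y^2 + 3.8092*y + 4.2904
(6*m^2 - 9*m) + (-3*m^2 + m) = 3*m^2 - 8*m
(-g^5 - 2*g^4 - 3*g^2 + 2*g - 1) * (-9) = 9*g^5 + 18*g^4 + 27*g^2 - 18*g + 9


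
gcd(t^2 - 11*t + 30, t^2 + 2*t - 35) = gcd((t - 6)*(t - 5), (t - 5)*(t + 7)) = t - 5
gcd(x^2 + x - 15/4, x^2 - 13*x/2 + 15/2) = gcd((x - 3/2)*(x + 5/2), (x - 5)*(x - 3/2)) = x - 3/2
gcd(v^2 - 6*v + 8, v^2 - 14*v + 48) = 1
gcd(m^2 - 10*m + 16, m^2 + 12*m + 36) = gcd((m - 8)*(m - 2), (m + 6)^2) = 1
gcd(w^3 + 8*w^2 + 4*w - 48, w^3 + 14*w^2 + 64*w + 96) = w^2 + 10*w + 24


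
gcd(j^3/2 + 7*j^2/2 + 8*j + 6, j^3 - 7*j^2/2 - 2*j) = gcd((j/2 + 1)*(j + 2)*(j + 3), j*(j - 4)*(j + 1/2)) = 1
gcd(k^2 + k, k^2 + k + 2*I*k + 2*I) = k + 1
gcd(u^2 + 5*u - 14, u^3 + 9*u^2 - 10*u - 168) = u + 7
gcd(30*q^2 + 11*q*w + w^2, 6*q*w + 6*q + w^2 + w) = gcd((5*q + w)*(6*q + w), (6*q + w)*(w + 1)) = 6*q + w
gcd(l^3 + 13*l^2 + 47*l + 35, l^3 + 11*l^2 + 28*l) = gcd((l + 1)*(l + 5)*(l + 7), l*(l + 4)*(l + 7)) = l + 7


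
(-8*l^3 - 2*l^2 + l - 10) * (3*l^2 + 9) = -24*l^5 - 6*l^4 - 69*l^3 - 48*l^2 + 9*l - 90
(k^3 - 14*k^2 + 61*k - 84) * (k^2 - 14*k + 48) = k^5 - 28*k^4 + 305*k^3 - 1610*k^2 + 4104*k - 4032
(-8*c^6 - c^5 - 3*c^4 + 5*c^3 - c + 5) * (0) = 0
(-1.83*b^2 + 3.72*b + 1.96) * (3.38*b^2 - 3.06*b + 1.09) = -6.1854*b^4 + 18.1734*b^3 - 6.7531*b^2 - 1.9428*b + 2.1364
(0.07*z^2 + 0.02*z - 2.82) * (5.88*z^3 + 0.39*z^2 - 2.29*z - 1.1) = 0.4116*z^5 + 0.1449*z^4 - 16.7341*z^3 - 1.2226*z^2 + 6.4358*z + 3.102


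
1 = 1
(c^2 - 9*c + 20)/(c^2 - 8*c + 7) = (c^2 - 9*c + 20)/(c^2 - 8*c + 7)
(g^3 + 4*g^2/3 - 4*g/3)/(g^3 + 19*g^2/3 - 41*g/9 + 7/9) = 3*g*(3*g^2 + 4*g - 4)/(9*g^3 + 57*g^2 - 41*g + 7)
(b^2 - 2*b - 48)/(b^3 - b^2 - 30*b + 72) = (b - 8)/(b^2 - 7*b + 12)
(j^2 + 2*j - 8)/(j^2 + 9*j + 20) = (j - 2)/(j + 5)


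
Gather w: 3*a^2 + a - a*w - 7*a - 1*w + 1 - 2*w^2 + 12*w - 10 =3*a^2 - 6*a - 2*w^2 + w*(11 - a) - 9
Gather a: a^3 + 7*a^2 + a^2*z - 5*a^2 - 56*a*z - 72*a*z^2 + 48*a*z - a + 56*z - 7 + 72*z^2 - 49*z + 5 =a^3 + a^2*(z + 2) + a*(-72*z^2 - 8*z - 1) + 72*z^2 + 7*z - 2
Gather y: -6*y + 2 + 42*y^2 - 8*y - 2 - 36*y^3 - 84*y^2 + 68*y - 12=-36*y^3 - 42*y^2 + 54*y - 12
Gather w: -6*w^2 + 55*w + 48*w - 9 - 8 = -6*w^2 + 103*w - 17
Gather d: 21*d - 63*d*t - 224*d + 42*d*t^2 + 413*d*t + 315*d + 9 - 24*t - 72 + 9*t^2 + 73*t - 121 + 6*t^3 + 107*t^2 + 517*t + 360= d*(42*t^2 + 350*t + 112) + 6*t^3 + 116*t^2 + 566*t + 176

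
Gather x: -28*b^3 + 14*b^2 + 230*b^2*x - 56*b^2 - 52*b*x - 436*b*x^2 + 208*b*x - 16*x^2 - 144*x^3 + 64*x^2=-28*b^3 - 42*b^2 - 144*x^3 + x^2*(48 - 436*b) + x*(230*b^2 + 156*b)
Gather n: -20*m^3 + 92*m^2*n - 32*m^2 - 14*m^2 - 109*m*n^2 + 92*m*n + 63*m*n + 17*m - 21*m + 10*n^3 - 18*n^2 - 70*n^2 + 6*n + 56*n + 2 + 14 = -20*m^3 - 46*m^2 - 4*m + 10*n^3 + n^2*(-109*m - 88) + n*(92*m^2 + 155*m + 62) + 16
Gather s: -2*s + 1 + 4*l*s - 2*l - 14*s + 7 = -2*l + s*(4*l - 16) + 8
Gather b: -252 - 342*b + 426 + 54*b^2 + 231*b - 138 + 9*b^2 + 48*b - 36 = 63*b^2 - 63*b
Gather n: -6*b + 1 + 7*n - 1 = -6*b + 7*n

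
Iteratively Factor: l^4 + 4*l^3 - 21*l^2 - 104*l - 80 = (l + 1)*(l^3 + 3*l^2 - 24*l - 80) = (l - 5)*(l + 1)*(l^2 + 8*l + 16) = (l - 5)*(l + 1)*(l + 4)*(l + 4)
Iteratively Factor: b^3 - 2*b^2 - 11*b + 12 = (b + 3)*(b^2 - 5*b + 4) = (b - 4)*(b + 3)*(b - 1)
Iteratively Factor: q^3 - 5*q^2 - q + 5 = (q - 1)*(q^2 - 4*q - 5) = (q - 5)*(q - 1)*(q + 1)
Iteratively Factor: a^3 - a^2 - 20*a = (a)*(a^2 - a - 20) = a*(a + 4)*(a - 5)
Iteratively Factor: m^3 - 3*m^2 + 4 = (m + 1)*(m^2 - 4*m + 4) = (m - 2)*(m + 1)*(m - 2)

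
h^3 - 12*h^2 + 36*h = h*(h - 6)^2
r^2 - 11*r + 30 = (r - 6)*(r - 5)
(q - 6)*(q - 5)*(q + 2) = q^3 - 9*q^2 + 8*q + 60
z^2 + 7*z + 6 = (z + 1)*(z + 6)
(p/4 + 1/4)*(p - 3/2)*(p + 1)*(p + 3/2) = p^4/4 + p^3/2 - 5*p^2/16 - 9*p/8 - 9/16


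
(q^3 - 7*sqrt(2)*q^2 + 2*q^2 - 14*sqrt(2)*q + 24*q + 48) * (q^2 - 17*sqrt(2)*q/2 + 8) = q^5 - 31*sqrt(2)*q^4/2 + 2*q^4 - 31*sqrt(2)*q^3 + 151*q^3 - 260*sqrt(2)*q^2 + 302*q^2 - 520*sqrt(2)*q + 192*q + 384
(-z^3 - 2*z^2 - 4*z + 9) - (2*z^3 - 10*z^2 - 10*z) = -3*z^3 + 8*z^2 + 6*z + 9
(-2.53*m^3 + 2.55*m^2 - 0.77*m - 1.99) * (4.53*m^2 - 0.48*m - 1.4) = -11.4609*m^5 + 12.7659*m^4 - 1.1701*m^3 - 12.2151*m^2 + 2.0332*m + 2.786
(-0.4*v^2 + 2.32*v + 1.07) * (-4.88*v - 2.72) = 1.952*v^3 - 10.2336*v^2 - 11.532*v - 2.9104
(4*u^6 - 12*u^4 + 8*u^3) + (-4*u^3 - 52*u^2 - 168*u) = 4*u^6 - 12*u^4 + 4*u^3 - 52*u^2 - 168*u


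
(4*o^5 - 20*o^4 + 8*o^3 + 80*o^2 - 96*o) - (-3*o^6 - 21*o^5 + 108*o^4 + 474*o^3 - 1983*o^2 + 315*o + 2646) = 3*o^6 + 25*o^5 - 128*o^4 - 466*o^3 + 2063*o^2 - 411*o - 2646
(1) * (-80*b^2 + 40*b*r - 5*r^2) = -80*b^2 + 40*b*r - 5*r^2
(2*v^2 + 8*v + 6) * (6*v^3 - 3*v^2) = 12*v^5 + 42*v^4 + 12*v^3 - 18*v^2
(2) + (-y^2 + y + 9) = -y^2 + y + 11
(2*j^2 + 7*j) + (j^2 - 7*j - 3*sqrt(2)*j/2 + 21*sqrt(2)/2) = 3*j^2 - 3*sqrt(2)*j/2 + 21*sqrt(2)/2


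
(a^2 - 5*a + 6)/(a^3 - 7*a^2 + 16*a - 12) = 1/(a - 2)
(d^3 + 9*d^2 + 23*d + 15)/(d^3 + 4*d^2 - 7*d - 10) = (d + 3)/(d - 2)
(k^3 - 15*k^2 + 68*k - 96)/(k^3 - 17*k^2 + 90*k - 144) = (k - 4)/(k - 6)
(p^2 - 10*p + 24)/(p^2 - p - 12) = (p - 6)/(p + 3)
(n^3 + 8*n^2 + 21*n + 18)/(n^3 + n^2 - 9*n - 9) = (n^2 + 5*n + 6)/(n^2 - 2*n - 3)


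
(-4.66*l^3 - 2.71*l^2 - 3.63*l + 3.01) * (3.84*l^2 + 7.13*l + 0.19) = -17.8944*l^5 - 43.6322*l^4 - 34.1469*l^3 - 14.8384*l^2 + 20.7716*l + 0.5719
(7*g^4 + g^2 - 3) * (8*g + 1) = 56*g^5 + 7*g^4 + 8*g^3 + g^2 - 24*g - 3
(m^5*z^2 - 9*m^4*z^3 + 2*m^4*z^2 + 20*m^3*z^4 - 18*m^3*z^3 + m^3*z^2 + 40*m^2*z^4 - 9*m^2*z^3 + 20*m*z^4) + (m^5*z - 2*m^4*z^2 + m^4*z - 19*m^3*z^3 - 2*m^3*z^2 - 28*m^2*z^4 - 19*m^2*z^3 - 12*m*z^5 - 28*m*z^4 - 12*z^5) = m^5*z^2 + m^5*z - 9*m^4*z^3 + m^4*z + 20*m^3*z^4 - 37*m^3*z^3 - m^3*z^2 + 12*m^2*z^4 - 28*m^2*z^3 - 12*m*z^5 - 8*m*z^4 - 12*z^5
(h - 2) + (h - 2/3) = 2*h - 8/3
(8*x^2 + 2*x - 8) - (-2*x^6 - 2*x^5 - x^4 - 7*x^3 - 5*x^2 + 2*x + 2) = 2*x^6 + 2*x^5 + x^4 + 7*x^3 + 13*x^2 - 10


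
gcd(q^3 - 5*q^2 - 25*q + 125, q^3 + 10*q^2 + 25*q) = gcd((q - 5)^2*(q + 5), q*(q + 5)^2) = q + 5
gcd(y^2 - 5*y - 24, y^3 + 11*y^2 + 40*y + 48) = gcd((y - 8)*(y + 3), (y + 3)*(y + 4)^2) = y + 3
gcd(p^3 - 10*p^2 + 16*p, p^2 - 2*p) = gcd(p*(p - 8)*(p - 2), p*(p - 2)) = p^2 - 2*p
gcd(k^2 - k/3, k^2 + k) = k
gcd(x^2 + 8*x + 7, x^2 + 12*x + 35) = x + 7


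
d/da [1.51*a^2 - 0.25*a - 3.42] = 3.02*a - 0.25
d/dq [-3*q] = -3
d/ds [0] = 0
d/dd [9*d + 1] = 9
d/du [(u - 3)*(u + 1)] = 2*u - 2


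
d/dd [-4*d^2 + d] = 1 - 8*d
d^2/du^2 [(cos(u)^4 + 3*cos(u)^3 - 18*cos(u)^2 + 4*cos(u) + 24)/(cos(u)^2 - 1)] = (-41*cos(u) - 4*cos(2*u)^2 + 5*cos(3*u) - 44)/(4*cos(u)^2 - 8*cos(u) + 4)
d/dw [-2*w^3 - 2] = -6*w^2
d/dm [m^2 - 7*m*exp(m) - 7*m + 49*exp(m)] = -7*m*exp(m) + 2*m + 42*exp(m) - 7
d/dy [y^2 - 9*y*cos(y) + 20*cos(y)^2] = 9*y*sin(y) + 2*y - 20*sin(2*y) - 9*cos(y)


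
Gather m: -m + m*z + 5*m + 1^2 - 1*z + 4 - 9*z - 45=m*(z + 4) - 10*z - 40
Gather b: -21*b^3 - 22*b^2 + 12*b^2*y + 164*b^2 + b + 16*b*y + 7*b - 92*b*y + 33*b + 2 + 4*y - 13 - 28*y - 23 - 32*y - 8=-21*b^3 + b^2*(12*y + 142) + b*(41 - 76*y) - 56*y - 42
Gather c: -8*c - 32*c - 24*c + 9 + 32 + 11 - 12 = 40 - 64*c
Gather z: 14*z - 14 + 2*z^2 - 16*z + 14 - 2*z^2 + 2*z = 0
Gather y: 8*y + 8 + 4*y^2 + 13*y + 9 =4*y^2 + 21*y + 17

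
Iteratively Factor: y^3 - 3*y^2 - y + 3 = (y - 1)*(y^2 - 2*y - 3) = (y - 3)*(y - 1)*(y + 1)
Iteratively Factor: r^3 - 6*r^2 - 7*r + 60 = (r - 5)*(r^2 - r - 12) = (r - 5)*(r + 3)*(r - 4)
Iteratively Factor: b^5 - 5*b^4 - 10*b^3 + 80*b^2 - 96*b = (b - 4)*(b^4 - b^3 - 14*b^2 + 24*b) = (b - 4)*(b - 2)*(b^3 + b^2 - 12*b) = (b - 4)*(b - 3)*(b - 2)*(b^2 + 4*b) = (b - 4)*(b - 3)*(b - 2)*(b + 4)*(b)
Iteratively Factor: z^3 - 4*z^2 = (z)*(z^2 - 4*z) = z*(z - 4)*(z)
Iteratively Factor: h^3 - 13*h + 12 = (h + 4)*(h^2 - 4*h + 3) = (h - 1)*(h + 4)*(h - 3)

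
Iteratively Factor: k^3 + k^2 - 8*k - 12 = (k + 2)*(k^2 - k - 6) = (k - 3)*(k + 2)*(k + 2)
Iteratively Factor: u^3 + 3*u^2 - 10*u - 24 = (u - 3)*(u^2 + 6*u + 8) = (u - 3)*(u + 4)*(u + 2)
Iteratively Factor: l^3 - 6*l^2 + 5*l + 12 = (l + 1)*(l^2 - 7*l + 12) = (l - 4)*(l + 1)*(l - 3)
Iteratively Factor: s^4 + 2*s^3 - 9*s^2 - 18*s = (s + 3)*(s^3 - s^2 - 6*s) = s*(s + 3)*(s^2 - s - 6) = s*(s + 2)*(s + 3)*(s - 3)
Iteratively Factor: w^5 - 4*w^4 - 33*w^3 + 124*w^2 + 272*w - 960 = (w + 4)*(w^4 - 8*w^3 - w^2 + 128*w - 240) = (w + 4)^2*(w^3 - 12*w^2 + 47*w - 60) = (w - 3)*(w + 4)^2*(w^2 - 9*w + 20) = (w - 5)*(w - 3)*(w + 4)^2*(w - 4)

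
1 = 1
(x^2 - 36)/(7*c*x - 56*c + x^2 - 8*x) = (x^2 - 36)/(7*c*x - 56*c + x^2 - 8*x)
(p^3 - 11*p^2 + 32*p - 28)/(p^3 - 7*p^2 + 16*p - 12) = (p - 7)/(p - 3)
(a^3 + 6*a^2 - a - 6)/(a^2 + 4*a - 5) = (a^2 + 7*a + 6)/(a + 5)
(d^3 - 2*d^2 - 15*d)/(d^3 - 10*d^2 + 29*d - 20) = d*(d + 3)/(d^2 - 5*d + 4)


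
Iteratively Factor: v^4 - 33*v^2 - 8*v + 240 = (v + 4)*(v^3 - 4*v^2 - 17*v + 60) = (v + 4)^2*(v^2 - 8*v + 15) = (v - 3)*(v + 4)^2*(v - 5)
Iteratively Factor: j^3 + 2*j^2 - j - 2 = (j - 1)*(j^2 + 3*j + 2) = (j - 1)*(j + 2)*(j + 1)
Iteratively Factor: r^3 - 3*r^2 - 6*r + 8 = (r - 1)*(r^2 - 2*r - 8) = (r - 1)*(r + 2)*(r - 4)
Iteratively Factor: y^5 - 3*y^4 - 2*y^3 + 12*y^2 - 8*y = (y - 2)*(y^4 - y^3 - 4*y^2 + 4*y) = (y - 2)*(y + 2)*(y^3 - 3*y^2 + 2*y) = (y - 2)^2*(y + 2)*(y^2 - y) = y*(y - 2)^2*(y + 2)*(y - 1)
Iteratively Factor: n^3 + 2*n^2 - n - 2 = (n + 1)*(n^2 + n - 2) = (n + 1)*(n + 2)*(n - 1)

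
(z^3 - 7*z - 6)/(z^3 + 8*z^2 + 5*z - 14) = (z^2 - 2*z - 3)/(z^2 + 6*z - 7)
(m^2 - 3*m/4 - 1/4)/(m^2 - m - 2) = (-m^2 + 3*m/4 + 1/4)/(-m^2 + m + 2)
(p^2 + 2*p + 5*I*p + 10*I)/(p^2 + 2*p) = (p + 5*I)/p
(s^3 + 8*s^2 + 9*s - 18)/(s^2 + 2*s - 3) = s + 6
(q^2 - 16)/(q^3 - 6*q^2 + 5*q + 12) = (q + 4)/(q^2 - 2*q - 3)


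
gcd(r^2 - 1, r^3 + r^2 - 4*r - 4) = r + 1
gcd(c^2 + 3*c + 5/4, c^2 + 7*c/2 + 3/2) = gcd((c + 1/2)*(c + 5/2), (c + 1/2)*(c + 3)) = c + 1/2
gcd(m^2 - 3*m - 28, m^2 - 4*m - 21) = m - 7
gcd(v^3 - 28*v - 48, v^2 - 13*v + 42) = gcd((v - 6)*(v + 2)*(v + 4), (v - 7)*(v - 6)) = v - 6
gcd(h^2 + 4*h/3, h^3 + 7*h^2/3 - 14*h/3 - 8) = h + 4/3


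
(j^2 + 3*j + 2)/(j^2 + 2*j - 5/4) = 4*(j^2 + 3*j + 2)/(4*j^2 + 8*j - 5)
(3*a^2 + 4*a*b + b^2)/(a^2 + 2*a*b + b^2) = (3*a + b)/(a + b)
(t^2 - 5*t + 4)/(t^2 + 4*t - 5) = (t - 4)/(t + 5)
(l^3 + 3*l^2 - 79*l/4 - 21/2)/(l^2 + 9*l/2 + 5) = (4*l^3 + 12*l^2 - 79*l - 42)/(2*(2*l^2 + 9*l + 10))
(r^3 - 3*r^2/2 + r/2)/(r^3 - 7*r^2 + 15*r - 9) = r*(2*r - 1)/(2*(r^2 - 6*r + 9))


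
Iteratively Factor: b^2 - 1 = (b + 1)*(b - 1)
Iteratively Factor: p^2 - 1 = (p + 1)*(p - 1)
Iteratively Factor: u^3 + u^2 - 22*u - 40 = (u + 2)*(u^2 - u - 20) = (u - 5)*(u + 2)*(u + 4)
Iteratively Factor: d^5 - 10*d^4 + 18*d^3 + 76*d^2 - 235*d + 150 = (d - 5)*(d^4 - 5*d^3 - 7*d^2 + 41*d - 30) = (d - 5)*(d + 3)*(d^3 - 8*d^2 + 17*d - 10) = (d - 5)*(d - 1)*(d + 3)*(d^2 - 7*d + 10) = (d - 5)*(d - 2)*(d - 1)*(d + 3)*(d - 5)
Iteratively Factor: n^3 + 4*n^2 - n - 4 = (n + 4)*(n^2 - 1) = (n - 1)*(n + 4)*(n + 1)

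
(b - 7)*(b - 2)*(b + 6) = b^3 - 3*b^2 - 40*b + 84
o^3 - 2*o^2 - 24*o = o*(o - 6)*(o + 4)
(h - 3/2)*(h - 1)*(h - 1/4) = h^3 - 11*h^2/4 + 17*h/8 - 3/8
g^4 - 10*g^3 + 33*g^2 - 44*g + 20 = (g - 5)*(g - 2)^2*(g - 1)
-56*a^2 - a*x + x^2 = (-8*a + x)*(7*a + x)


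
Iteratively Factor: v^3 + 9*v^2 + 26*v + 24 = (v + 4)*(v^2 + 5*v + 6) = (v + 3)*(v + 4)*(v + 2)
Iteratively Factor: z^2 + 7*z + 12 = (z + 3)*(z + 4)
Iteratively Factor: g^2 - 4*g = (g)*(g - 4)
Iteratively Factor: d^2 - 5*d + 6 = (d - 3)*(d - 2)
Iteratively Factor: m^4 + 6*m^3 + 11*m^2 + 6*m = (m)*(m^3 + 6*m^2 + 11*m + 6) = m*(m + 1)*(m^2 + 5*m + 6) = m*(m + 1)*(m + 3)*(m + 2)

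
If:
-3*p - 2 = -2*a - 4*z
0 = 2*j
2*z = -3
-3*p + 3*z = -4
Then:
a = 15/4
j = 0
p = -1/6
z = -3/2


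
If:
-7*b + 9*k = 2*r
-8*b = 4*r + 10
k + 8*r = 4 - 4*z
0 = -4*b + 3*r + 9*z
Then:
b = -191/101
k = -1078/909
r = 259/202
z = -2305/1818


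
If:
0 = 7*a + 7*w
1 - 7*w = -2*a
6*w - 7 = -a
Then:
No Solution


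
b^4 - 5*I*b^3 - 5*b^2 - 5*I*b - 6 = (b - 3*I)*(b - 2*I)*(b - I)*(b + I)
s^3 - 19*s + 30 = (s - 3)*(s - 2)*(s + 5)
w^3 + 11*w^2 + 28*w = w*(w + 4)*(w + 7)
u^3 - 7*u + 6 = (u - 2)*(u - 1)*(u + 3)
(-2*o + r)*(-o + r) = 2*o^2 - 3*o*r + r^2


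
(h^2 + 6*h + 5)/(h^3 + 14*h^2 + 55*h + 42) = (h + 5)/(h^2 + 13*h + 42)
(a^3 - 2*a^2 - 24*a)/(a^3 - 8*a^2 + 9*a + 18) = a*(a + 4)/(a^2 - 2*a - 3)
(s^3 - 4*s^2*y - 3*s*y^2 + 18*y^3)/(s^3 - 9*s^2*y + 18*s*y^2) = (-s^2 + s*y + 6*y^2)/(s*(-s + 6*y))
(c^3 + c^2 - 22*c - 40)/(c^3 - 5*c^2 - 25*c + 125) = (c^2 + 6*c + 8)/(c^2 - 25)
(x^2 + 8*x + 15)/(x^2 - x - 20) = (x^2 + 8*x + 15)/(x^2 - x - 20)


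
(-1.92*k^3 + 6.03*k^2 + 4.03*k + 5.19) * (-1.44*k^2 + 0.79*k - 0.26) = 2.7648*k^5 - 10.2*k^4 - 0.5403*k^3 - 5.8577*k^2 + 3.0523*k - 1.3494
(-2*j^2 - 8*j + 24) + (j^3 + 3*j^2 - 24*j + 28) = j^3 + j^2 - 32*j + 52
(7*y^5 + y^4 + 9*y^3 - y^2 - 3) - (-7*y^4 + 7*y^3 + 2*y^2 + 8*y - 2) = 7*y^5 + 8*y^4 + 2*y^3 - 3*y^2 - 8*y - 1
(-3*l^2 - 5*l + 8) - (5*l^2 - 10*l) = -8*l^2 + 5*l + 8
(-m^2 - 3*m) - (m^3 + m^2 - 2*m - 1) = -m^3 - 2*m^2 - m + 1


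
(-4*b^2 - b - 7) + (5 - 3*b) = -4*b^2 - 4*b - 2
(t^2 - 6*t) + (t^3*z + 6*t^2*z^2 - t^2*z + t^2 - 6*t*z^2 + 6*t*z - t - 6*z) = t^3*z + 6*t^2*z^2 - t^2*z + 2*t^2 - 6*t*z^2 + 6*t*z - 7*t - 6*z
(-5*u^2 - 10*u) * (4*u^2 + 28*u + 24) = -20*u^4 - 180*u^3 - 400*u^2 - 240*u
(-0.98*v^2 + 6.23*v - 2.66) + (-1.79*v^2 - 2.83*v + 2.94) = -2.77*v^2 + 3.4*v + 0.28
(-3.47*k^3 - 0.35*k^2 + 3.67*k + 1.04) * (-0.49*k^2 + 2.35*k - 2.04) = 1.7003*k^5 - 7.983*k^4 + 4.458*k^3 + 8.8289*k^2 - 5.0428*k - 2.1216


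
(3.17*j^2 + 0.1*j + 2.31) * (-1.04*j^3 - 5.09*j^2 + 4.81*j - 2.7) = -3.2968*j^5 - 16.2393*j^4 + 12.3363*j^3 - 19.8359*j^2 + 10.8411*j - 6.237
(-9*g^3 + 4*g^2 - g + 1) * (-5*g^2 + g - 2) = 45*g^5 - 29*g^4 + 27*g^3 - 14*g^2 + 3*g - 2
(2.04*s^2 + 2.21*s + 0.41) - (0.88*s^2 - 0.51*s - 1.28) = 1.16*s^2 + 2.72*s + 1.69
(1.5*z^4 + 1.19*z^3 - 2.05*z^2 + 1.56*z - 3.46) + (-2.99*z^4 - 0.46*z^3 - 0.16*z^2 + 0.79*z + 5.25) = -1.49*z^4 + 0.73*z^3 - 2.21*z^2 + 2.35*z + 1.79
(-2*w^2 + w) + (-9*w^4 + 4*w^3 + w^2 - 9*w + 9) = -9*w^4 + 4*w^3 - w^2 - 8*w + 9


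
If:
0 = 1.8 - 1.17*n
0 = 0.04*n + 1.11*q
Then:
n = 1.54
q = -0.06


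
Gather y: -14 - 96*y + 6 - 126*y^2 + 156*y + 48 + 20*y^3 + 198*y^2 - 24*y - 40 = 20*y^3 + 72*y^2 + 36*y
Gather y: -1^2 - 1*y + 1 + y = 0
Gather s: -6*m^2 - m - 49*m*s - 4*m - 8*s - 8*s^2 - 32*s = -6*m^2 - 5*m - 8*s^2 + s*(-49*m - 40)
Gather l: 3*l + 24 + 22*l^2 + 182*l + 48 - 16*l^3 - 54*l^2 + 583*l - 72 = -16*l^3 - 32*l^2 + 768*l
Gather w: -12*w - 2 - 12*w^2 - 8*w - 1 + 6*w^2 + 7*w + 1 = -6*w^2 - 13*w - 2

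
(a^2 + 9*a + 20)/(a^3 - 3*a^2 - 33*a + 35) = (a + 4)/(a^2 - 8*a + 7)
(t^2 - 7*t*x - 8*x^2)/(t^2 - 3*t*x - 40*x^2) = (t + x)/(t + 5*x)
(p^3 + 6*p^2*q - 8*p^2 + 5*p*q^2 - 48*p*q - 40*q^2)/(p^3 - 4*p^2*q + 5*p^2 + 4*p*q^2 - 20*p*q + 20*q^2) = (p^3 + 6*p^2*q - 8*p^2 + 5*p*q^2 - 48*p*q - 40*q^2)/(p^3 - 4*p^2*q + 5*p^2 + 4*p*q^2 - 20*p*q + 20*q^2)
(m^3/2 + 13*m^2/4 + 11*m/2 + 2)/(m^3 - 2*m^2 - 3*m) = (2*m^3 + 13*m^2 + 22*m + 8)/(4*m*(m^2 - 2*m - 3))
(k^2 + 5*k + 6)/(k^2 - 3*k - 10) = (k + 3)/(k - 5)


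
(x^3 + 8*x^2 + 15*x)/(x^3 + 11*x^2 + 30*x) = (x + 3)/(x + 6)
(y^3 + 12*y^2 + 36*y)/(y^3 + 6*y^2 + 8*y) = (y^2 + 12*y + 36)/(y^2 + 6*y + 8)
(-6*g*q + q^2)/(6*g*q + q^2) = (-6*g + q)/(6*g + q)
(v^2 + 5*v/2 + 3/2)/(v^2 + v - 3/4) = 2*(v + 1)/(2*v - 1)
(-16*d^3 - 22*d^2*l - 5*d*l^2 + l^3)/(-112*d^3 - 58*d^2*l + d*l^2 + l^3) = (d + l)/(7*d + l)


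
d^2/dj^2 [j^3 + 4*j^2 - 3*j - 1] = 6*j + 8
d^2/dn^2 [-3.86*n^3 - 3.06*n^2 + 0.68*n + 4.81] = -23.16*n - 6.12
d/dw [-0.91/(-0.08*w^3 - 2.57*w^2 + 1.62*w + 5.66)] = (-0.2184*w^2 - 4.6774*w + 1.4742)/(0.08*w^3 + 2.57*w^2 - 1.62*w - 5.66)^2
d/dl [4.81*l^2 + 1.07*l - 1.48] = 9.62*l + 1.07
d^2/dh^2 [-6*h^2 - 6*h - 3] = -12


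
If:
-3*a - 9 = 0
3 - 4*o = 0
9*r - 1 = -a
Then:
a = -3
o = 3/4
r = 4/9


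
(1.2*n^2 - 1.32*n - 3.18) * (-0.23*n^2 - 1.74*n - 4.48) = -0.276*n^4 - 1.7844*n^3 - 2.3478*n^2 + 11.4468*n + 14.2464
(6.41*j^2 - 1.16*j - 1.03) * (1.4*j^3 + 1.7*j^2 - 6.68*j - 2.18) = 8.974*j^5 + 9.273*j^4 - 46.2328*j^3 - 7.976*j^2 + 9.4092*j + 2.2454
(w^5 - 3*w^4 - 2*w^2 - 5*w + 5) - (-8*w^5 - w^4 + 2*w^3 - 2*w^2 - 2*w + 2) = 9*w^5 - 2*w^4 - 2*w^3 - 3*w + 3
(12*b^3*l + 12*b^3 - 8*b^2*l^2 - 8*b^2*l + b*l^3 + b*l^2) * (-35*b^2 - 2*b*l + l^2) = -420*b^5*l - 420*b^5 + 256*b^4*l^2 + 256*b^4*l - 7*b^3*l^3 - 7*b^3*l^2 - 10*b^2*l^4 - 10*b^2*l^3 + b*l^5 + b*l^4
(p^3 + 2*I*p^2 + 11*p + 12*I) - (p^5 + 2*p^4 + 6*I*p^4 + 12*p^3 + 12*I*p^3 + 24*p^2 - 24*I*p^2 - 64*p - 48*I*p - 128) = -p^5 - 2*p^4 - 6*I*p^4 - 11*p^3 - 12*I*p^3 - 24*p^2 + 26*I*p^2 + 75*p + 48*I*p + 128 + 12*I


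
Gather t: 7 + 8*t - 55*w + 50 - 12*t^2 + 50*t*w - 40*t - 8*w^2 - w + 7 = -12*t^2 + t*(50*w - 32) - 8*w^2 - 56*w + 64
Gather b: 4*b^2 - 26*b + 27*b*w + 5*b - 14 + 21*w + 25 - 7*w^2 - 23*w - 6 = 4*b^2 + b*(27*w - 21) - 7*w^2 - 2*w + 5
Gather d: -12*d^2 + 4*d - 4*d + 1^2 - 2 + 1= -12*d^2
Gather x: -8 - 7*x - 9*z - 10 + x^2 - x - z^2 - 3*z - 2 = x^2 - 8*x - z^2 - 12*z - 20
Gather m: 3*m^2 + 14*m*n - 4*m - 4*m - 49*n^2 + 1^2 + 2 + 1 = 3*m^2 + m*(14*n - 8) - 49*n^2 + 4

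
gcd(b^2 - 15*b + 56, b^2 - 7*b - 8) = b - 8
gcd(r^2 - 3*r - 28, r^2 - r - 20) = r + 4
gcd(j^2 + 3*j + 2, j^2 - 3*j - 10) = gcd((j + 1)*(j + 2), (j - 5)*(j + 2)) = j + 2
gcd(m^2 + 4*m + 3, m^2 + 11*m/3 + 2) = m + 3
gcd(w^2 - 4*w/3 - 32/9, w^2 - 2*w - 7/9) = 1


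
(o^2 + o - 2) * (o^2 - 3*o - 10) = o^4 - 2*o^3 - 15*o^2 - 4*o + 20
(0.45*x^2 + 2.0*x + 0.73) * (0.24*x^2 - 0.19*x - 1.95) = 0.108*x^4 + 0.3945*x^3 - 1.0823*x^2 - 4.0387*x - 1.4235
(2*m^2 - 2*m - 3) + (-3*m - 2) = 2*m^2 - 5*m - 5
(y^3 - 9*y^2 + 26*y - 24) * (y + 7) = y^4 - 2*y^3 - 37*y^2 + 158*y - 168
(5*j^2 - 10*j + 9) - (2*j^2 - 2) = 3*j^2 - 10*j + 11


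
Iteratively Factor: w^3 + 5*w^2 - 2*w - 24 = (w + 3)*(w^2 + 2*w - 8) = (w - 2)*(w + 3)*(w + 4)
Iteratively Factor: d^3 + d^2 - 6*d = (d - 2)*(d^2 + 3*d) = d*(d - 2)*(d + 3)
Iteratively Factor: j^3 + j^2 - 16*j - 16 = (j + 4)*(j^2 - 3*j - 4) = (j + 1)*(j + 4)*(j - 4)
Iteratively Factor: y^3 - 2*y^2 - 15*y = (y - 5)*(y^2 + 3*y) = y*(y - 5)*(y + 3)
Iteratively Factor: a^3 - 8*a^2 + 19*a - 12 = (a - 4)*(a^2 - 4*a + 3) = (a - 4)*(a - 3)*(a - 1)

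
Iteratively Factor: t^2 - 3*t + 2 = (t - 1)*(t - 2)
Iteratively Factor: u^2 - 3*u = (u - 3)*(u)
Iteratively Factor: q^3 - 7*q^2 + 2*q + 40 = (q - 5)*(q^2 - 2*q - 8) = (q - 5)*(q - 4)*(q + 2)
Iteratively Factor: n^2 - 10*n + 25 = (n - 5)*(n - 5)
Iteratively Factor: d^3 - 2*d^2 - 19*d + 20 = (d - 5)*(d^2 + 3*d - 4) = (d - 5)*(d + 4)*(d - 1)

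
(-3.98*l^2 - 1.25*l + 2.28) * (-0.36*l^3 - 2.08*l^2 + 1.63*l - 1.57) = 1.4328*l^5 + 8.7284*l^4 - 4.7082*l^3 - 0.531299999999999*l^2 + 5.6789*l - 3.5796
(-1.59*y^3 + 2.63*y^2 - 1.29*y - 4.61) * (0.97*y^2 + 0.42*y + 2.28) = -1.5423*y^5 + 1.8833*y^4 - 3.7719*y^3 + 0.982899999999999*y^2 - 4.8774*y - 10.5108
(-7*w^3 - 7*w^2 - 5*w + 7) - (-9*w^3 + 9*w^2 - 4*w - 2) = 2*w^3 - 16*w^2 - w + 9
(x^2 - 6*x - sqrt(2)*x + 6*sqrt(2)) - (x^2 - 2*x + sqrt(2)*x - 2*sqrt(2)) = -4*x - 2*sqrt(2)*x + 8*sqrt(2)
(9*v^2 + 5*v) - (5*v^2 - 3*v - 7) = 4*v^2 + 8*v + 7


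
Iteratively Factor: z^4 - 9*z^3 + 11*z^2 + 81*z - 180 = (z - 5)*(z^3 - 4*z^2 - 9*z + 36) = (z - 5)*(z - 3)*(z^2 - z - 12) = (z - 5)*(z - 4)*(z - 3)*(z + 3)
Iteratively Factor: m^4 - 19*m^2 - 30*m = (m + 3)*(m^3 - 3*m^2 - 10*m) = (m + 2)*(m + 3)*(m^2 - 5*m) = m*(m + 2)*(m + 3)*(m - 5)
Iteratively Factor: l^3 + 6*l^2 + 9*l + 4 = (l + 4)*(l^2 + 2*l + 1) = (l + 1)*(l + 4)*(l + 1)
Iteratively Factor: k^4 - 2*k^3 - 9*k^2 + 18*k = (k - 3)*(k^3 + k^2 - 6*k) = k*(k - 3)*(k^2 + k - 6) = k*(k - 3)*(k - 2)*(k + 3)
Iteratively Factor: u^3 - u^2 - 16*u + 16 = (u - 4)*(u^2 + 3*u - 4) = (u - 4)*(u + 4)*(u - 1)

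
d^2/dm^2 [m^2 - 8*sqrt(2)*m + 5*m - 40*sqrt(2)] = 2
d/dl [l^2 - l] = 2*l - 1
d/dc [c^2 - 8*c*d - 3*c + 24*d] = 2*c - 8*d - 3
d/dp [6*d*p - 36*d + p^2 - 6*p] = 6*d + 2*p - 6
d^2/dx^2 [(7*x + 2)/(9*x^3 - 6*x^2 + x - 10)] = 2*((7*x + 2)*(27*x^2 - 12*x + 1)^2 + (-189*x^2 + 84*x - 3*(7*x + 2)*(9*x - 2) - 7)*(9*x^3 - 6*x^2 + x - 10))/(9*x^3 - 6*x^2 + x - 10)^3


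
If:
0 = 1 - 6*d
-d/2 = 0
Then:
No Solution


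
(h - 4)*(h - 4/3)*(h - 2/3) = h^3 - 6*h^2 + 80*h/9 - 32/9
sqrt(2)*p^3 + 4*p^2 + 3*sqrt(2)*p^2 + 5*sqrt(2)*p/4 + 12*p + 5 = (p + 5/2)*(p + 2*sqrt(2))*(sqrt(2)*p + sqrt(2)/2)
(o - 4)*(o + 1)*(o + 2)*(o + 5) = o^4 + 4*o^3 - 15*o^2 - 58*o - 40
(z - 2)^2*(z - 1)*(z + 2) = z^4 - 3*z^3 - 2*z^2 + 12*z - 8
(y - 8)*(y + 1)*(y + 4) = y^3 - 3*y^2 - 36*y - 32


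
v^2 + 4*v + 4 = (v + 2)^2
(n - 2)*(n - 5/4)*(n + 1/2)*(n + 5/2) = n^4 - n^3/4 - 6*n^2 + 55*n/16 + 25/8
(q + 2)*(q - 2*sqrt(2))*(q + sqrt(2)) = q^3 - sqrt(2)*q^2 + 2*q^2 - 4*q - 2*sqrt(2)*q - 8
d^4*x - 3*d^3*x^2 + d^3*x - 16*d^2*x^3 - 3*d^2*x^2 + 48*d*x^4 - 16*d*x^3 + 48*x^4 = (d - 4*x)*(d - 3*x)*(d + 4*x)*(d*x + x)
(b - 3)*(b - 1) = b^2 - 4*b + 3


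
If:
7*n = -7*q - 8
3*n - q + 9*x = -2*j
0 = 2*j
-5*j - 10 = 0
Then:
No Solution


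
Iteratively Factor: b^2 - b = (b)*(b - 1)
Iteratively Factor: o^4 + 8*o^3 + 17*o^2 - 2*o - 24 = (o - 1)*(o^3 + 9*o^2 + 26*o + 24) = (o - 1)*(o + 2)*(o^2 + 7*o + 12) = (o - 1)*(o + 2)*(o + 3)*(o + 4)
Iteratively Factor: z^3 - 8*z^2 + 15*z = (z - 3)*(z^2 - 5*z) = z*(z - 3)*(z - 5)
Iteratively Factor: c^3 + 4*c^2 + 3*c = (c)*(c^2 + 4*c + 3) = c*(c + 1)*(c + 3)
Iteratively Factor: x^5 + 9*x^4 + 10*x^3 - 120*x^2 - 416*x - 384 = (x + 2)*(x^4 + 7*x^3 - 4*x^2 - 112*x - 192) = (x - 4)*(x + 2)*(x^3 + 11*x^2 + 40*x + 48) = (x - 4)*(x + 2)*(x + 4)*(x^2 + 7*x + 12) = (x - 4)*(x + 2)*(x + 3)*(x + 4)*(x + 4)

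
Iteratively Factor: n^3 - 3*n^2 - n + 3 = (n - 3)*(n^2 - 1) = (n - 3)*(n - 1)*(n + 1)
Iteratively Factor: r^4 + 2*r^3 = (r)*(r^3 + 2*r^2) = r^2*(r^2 + 2*r) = r^2*(r + 2)*(r)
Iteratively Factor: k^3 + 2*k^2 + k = (k + 1)*(k^2 + k) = (k + 1)^2*(k)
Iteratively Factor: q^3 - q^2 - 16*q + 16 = (q - 4)*(q^2 + 3*q - 4) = (q - 4)*(q - 1)*(q + 4)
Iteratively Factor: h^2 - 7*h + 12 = (h - 4)*(h - 3)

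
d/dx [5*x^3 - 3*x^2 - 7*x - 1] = 15*x^2 - 6*x - 7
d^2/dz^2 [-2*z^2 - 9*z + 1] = -4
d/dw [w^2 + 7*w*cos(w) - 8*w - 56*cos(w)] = -7*w*sin(w) + 2*w + 56*sin(w) + 7*cos(w) - 8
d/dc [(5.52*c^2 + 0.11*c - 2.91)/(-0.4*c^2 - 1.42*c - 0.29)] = (-7.7944*c^2 - 5.5296*c - 4.1641)/(0.16*c^4 + 1.136*c^3 + 2.2484*c^2 + 0.8236*c + 0.0841)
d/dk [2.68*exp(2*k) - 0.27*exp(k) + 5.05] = (5.36*exp(k) - 0.27)*exp(k)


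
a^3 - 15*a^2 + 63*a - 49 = (a - 7)^2*(a - 1)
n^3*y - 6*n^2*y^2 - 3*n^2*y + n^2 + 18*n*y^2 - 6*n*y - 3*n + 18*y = (n - 3)*(n - 6*y)*(n*y + 1)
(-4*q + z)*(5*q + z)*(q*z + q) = -20*q^3*z - 20*q^3 + q^2*z^2 + q^2*z + q*z^3 + q*z^2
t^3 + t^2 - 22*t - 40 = (t - 5)*(t + 2)*(t + 4)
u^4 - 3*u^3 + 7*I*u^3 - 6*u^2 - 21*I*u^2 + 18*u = u*(u - 3)*(u + I)*(u + 6*I)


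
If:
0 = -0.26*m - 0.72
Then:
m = -2.77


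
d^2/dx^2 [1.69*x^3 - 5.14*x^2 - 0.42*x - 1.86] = 10.14*x - 10.28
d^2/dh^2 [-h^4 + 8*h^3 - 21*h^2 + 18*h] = -12*h^2 + 48*h - 42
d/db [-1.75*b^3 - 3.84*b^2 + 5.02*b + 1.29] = -5.25*b^2 - 7.68*b + 5.02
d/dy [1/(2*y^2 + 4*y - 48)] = (-y - 1)/(y^2 + 2*y - 24)^2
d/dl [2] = 0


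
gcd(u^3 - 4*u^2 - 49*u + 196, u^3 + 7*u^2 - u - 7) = u + 7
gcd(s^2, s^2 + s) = s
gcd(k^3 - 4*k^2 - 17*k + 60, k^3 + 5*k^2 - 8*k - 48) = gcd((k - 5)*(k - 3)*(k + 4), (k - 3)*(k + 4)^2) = k^2 + k - 12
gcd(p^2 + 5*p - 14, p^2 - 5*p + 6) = p - 2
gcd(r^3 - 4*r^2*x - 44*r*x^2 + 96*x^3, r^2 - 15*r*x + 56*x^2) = -r + 8*x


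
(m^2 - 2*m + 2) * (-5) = -5*m^2 + 10*m - 10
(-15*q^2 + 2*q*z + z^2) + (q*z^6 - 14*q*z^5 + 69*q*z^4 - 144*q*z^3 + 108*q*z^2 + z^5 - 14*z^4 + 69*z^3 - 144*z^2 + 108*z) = -15*q^2 + q*z^6 - 14*q*z^5 + 69*q*z^4 - 144*q*z^3 + 108*q*z^2 + 2*q*z + z^5 - 14*z^4 + 69*z^3 - 143*z^2 + 108*z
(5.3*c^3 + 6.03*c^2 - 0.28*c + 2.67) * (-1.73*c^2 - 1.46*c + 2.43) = -9.169*c^5 - 18.1699*c^4 + 4.5596*c^3 + 10.4426*c^2 - 4.5786*c + 6.4881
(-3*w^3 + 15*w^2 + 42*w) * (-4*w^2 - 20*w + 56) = 12*w^5 - 636*w^3 + 2352*w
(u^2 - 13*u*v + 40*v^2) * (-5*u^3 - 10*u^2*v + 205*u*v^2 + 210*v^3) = -5*u^5 + 55*u^4*v + 135*u^3*v^2 - 2855*u^2*v^3 + 5470*u*v^4 + 8400*v^5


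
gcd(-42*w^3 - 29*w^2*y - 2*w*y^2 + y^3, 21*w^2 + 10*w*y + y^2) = 3*w + y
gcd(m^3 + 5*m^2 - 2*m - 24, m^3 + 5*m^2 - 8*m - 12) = m - 2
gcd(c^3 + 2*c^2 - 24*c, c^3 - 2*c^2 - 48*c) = c^2 + 6*c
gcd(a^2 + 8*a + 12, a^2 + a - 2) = a + 2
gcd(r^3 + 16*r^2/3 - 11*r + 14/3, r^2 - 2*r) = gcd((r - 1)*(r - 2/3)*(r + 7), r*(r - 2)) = 1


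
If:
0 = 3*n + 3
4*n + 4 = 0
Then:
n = -1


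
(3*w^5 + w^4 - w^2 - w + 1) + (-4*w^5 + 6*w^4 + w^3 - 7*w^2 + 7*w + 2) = -w^5 + 7*w^4 + w^3 - 8*w^2 + 6*w + 3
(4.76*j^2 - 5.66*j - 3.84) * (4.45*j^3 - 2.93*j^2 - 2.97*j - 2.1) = 21.182*j^5 - 39.1338*j^4 - 14.6414*j^3 + 18.0654*j^2 + 23.2908*j + 8.064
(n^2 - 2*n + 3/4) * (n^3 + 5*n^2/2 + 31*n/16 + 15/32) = n^5 + n^4/2 - 37*n^3/16 - 49*n^2/32 + 33*n/64 + 45/128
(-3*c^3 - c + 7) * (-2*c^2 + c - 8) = 6*c^5 - 3*c^4 + 26*c^3 - 15*c^2 + 15*c - 56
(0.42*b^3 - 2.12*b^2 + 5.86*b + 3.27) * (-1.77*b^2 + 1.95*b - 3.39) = -0.7434*b^5 + 4.5714*b^4 - 15.93*b^3 + 12.8259*b^2 - 13.4889*b - 11.0853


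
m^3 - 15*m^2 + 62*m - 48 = (m - 8)*(m - 6)*(m - 1)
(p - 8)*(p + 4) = p^2 - 4*p - 32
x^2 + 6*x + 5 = (x + 1)*(x + 5)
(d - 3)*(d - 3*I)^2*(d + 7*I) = d^4 - 3*d^3 + I*d^3 + 33*d^2 - 3*I*d^2 - 99*d - 63*I*d + 189*I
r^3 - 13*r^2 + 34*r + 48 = (r - 8)*(r - 6)*(r + 1)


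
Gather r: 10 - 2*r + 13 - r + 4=27 - 3*r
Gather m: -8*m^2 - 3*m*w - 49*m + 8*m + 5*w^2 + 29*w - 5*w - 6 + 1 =-8*m^2 + m*(-3*w - 41) + 5*w^2 + 24*w - 5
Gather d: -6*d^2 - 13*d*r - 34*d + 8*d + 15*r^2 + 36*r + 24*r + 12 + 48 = -6*d^2 + d*(-13*r - 26) + 15*r^2 + 60*r + 60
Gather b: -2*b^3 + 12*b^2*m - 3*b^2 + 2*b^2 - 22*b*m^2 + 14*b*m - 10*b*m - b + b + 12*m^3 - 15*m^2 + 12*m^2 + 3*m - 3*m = -2*b^3 + b^2*(12*m - 1) + b*(-22*m^2 + 4*m) + 12*m^3 - 3*m^2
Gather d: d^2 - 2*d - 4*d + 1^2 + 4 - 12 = d^2 - 6*d - 7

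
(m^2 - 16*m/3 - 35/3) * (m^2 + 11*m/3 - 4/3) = m^4 - 5*m^3/3 - 293*m^2/9 - 107*m/3 + 140/9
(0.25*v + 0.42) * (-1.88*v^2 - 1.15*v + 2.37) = -0.47*v^3 - 1.0771*v^2 + 0.1095*v + 0.9954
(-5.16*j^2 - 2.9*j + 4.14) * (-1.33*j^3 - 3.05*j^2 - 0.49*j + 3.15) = 6.8628*j^5 + 19.595*j^4 + 5.8672*j^3 - 27.46*j^2 - 11.1636*j + 13.041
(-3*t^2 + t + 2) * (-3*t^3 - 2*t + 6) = 9*t^5 - 3*t^4 - 20*t^2 + 2*t + 12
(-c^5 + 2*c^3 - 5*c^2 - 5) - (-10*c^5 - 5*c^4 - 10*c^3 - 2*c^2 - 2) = 9*c^5 + 5*c^4 + 12*c^3 - 3*c^2 - 3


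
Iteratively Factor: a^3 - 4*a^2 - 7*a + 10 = (a + 2)*(a^2 - 6*a + 5) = (a - 1)*(a + 2)*(a - 5)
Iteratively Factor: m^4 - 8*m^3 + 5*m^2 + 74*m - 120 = (m - 4)*(m^3 - 4*m^2 - 11*m + 30) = (m - 4)*(m - 2)*(m^2 - 2*m - 15) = (m - 5)*(m - 4)*(m - 2)*(m + 3)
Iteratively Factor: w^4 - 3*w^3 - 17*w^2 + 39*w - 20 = (w - 5)*(w^3 + 2*w^2 - 7*w + 4) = (w - 5)*(w - 1)*(w^2 + 3*w - 4) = (w - 5)*(w - 1)*(w + 4)*(w - 1)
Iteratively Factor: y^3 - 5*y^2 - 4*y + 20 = (y + 2)*(y^2 - 7*y + 10) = (y - 5)*(y + 2)*(y - 2)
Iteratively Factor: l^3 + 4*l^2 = (l)*(l^2 + 4*l) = l^2*(l + 4)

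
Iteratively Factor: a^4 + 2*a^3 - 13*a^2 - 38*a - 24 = (a + 1)*(a^3 + a^2 - 14*a - 24) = (a - 4)*(a + 1)*(a^2 + 5*a + 6) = (a - 4)*(a + 1)*(a + 2)*(a + 3)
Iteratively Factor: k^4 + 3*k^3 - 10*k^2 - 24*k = (k)*(k^3 + 3*k^2 - 10*k - 24) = k*(k + 2)*(k^2 + k - 12) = k*(k + 2)*(k + 4)*(k - 3)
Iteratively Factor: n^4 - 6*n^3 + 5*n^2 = (n - 5)*(n^3 - n^2) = n*(n - 5)*(n^2 - n) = n^2*(n - 5)*(n - 1)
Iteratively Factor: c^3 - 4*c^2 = (c - 4)*(c^2) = c*(c - 4)*(c)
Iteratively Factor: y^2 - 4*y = (y)*(y - 4)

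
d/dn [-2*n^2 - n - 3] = -4*n - 1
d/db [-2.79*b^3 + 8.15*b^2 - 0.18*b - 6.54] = -8.37*b^2 + 16.3*b - 0.18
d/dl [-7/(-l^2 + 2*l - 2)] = 14*(1 - l)/(l^2 - 2*l + 2)^2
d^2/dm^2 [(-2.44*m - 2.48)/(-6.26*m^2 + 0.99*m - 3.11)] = ((2.44*m + 2.48)*(12.52*m - 0.99)*(25.04*m - 1.98) - (91.6464*m + 26.2184)*(6.26*m^2 - 0.99*m + 3.11))/(6.26*m^2 - 0.99*m + 3.11)^3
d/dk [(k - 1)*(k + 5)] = 2*k + 4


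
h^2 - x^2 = (h - x)*(h + x)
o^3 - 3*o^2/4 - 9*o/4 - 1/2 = (o - 2)*(o + 1/4)*(o + 1)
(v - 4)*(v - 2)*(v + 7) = v^3 + v^2 - 34*v + 56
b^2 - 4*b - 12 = (b - 6)*(b + 2)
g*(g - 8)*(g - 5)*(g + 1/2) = g^4 - 25*g^3/2 + 67*g^2/2 + 20*g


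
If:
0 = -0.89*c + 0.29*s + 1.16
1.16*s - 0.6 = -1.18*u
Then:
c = 1.47191011235955 - 0.331460674157303*u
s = 0.517241379310345 - 1.01724137931034*u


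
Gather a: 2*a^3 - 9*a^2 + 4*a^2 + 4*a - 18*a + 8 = 2*a^3 - 5*a^2 - 14*a + 8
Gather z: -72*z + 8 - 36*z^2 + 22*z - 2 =-36*z^2 - 50*z + 6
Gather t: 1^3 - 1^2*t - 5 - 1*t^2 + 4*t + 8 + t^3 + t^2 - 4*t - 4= t^3 - t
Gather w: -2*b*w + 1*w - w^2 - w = -2*b*w - w^2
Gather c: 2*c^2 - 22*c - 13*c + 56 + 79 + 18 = 2*c^2 - 35*c + 153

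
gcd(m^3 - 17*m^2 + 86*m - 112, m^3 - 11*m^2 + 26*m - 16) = m^2 - 10*m + 16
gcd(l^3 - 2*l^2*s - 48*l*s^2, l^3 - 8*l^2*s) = -l^2 + 8*l*s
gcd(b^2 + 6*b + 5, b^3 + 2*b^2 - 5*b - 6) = b + 1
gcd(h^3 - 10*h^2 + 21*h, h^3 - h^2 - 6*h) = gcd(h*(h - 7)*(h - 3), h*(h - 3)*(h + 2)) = h^2 - 3*h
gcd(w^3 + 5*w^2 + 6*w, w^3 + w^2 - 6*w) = w^2 + 3*w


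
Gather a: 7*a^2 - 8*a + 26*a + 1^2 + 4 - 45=7*a^2 + 18*a - 40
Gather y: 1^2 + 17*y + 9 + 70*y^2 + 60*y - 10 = 70*y^2 + 77*y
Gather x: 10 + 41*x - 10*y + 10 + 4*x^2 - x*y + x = 4*x^2 + x*(42 - y) - 10*y + 20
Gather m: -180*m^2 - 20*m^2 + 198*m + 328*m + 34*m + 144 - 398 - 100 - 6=-200*m^2 + 560*m - 360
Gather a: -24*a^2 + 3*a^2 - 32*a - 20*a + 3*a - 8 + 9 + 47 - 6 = -21*a^2 - 49*a + 42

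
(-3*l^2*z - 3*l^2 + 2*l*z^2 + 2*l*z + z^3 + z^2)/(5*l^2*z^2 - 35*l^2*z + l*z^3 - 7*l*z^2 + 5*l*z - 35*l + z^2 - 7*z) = (-3*l^2*z - 3*l^2 + 2*l*z^2 + 2*l*z + z^3 + z^2)/(5*l^2*z^2 - 35*l^2*z + l*z^3 - 7*l*z^2 + 5*l*z - 35*l + z^2 - 7*z)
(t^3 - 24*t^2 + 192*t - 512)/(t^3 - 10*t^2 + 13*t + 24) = (t^2 - 16*t + 64)/(t^2 - 2*t - 3)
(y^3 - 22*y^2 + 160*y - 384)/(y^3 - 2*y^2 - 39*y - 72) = (y^2 - 14*y + 48)/(y^2 + 6*y + 9)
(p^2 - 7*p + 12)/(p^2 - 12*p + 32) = (p - 3)/(p - 8)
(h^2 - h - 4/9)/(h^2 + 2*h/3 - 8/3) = (h + 1/3)/(h + 2)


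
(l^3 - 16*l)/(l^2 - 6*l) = (l^2 - 16)/(l - 6)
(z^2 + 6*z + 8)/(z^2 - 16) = (z + 2)/(z - 4)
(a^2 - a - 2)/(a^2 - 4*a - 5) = (a - 2)/(a - 5)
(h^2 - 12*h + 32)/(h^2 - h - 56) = (h - 4)/(h + 7)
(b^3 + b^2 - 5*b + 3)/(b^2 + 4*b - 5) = (b^2 + 2*b - 3)/(b + 5)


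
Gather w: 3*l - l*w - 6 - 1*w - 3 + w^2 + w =-l*w + 3*l + w^2 - 9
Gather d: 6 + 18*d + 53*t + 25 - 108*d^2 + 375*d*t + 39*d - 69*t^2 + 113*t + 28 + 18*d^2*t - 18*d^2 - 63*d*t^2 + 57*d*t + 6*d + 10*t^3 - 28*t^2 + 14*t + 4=d^2*(18*t - 126) + d*(-63*t^2 + 432*t + 63) + 10*t^3 - 97*t^2 + 180*t + 63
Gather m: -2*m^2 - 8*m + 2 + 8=-2*m^2 - 8*m + 10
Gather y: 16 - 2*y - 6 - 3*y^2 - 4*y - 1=-3*y^2 - 6*y + 9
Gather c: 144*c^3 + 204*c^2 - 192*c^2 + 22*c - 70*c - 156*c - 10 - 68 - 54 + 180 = 144*c^3 + 12*c^2 - 204*c + 48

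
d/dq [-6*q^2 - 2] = -12*q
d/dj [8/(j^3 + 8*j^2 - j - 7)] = 8*(-3*j^2 - 16*j + 1)/(j^3 + 8*j^2 - j - 7)^2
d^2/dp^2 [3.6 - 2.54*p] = 0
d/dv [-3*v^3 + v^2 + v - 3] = -9*v^2 + 2*v + 1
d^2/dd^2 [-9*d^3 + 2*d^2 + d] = 4 - 54*d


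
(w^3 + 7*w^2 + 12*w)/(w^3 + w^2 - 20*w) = (w^2 + 7*w + 12)/(w^2 + w - 20)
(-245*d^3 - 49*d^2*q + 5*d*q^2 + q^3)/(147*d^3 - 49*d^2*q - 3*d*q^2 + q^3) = (5*d + q)/(-3*d + q)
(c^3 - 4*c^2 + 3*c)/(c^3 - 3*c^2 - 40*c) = (-c^2 + 4*c - 3)/(-c^2 + 3*c + 40)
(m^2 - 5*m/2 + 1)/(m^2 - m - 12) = (-m^2 + 5*m/2 - 1)/(-m^2 + m + 12)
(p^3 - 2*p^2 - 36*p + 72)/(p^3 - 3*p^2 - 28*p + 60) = (p + 6)/(p + 5)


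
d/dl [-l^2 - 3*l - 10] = -2*l - 3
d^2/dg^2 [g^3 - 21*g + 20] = 6*g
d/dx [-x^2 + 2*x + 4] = 2 - 2*x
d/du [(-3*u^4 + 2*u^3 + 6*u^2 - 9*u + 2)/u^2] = -6*u + 2 + 9/u^2 - 4/u^3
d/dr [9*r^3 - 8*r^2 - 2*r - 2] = 27*r^2 - 16*r - 2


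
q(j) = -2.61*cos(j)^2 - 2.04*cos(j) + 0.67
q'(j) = 5.22*sin(j)*cos(j) + 2.04*sin(j)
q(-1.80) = 1.00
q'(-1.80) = -0.83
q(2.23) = 0.94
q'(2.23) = -0.91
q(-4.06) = 0.95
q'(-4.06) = -0.90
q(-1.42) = 0.30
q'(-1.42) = -2.79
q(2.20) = 0.97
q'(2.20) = -0.83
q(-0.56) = -2.93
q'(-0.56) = -3.43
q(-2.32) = 0.85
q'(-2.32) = 1.11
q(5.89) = -3.44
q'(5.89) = -2.63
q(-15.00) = 0.71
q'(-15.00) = 1.25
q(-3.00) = 0.13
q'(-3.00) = 0.44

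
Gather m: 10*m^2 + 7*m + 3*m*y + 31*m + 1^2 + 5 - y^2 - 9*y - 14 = 10*m^2 + m*(3*y + 38) - y^2 - 9*y - 8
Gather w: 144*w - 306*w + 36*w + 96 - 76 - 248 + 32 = -126*w - 196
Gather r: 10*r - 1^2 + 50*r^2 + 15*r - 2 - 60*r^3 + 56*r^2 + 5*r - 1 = -60*r^3 + 106*r^2 + 30*r - 4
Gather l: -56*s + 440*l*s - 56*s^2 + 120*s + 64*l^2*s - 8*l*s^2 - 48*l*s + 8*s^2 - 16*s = 64*l^2*s + l*(-8*s^2 + 392*s) - 48*s^2 + 48*s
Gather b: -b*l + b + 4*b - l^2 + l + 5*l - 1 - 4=b*(5 - l) - l^2 + 6*l - 5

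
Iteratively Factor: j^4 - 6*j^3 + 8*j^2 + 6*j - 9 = (j - 3)*(j^3 - 3*j^2 - j + 3) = (j - 3)*(j + 1)*(j^2 - 4*j + 3) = (j - 3)^2*(j + 1)*(j - 1)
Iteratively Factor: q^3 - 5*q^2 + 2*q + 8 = (q + 1)*(q^2 - 6*q + 8) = (q - 2)*(q + 1)*(q - 4)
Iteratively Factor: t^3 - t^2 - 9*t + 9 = (t - 1)*(t^2 - 9) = (t - 1)*(t + 3)*(t - 3)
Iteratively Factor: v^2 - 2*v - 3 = (v + 1)*(v - 3)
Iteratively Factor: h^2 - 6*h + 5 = (h - 5)*(h - 1)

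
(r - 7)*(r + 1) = r^2 - 6*r - 7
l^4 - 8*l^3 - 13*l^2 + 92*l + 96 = (l - 8)*(l - 4)*(l + 1)*(l + 3)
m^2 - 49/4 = (m - 7/2)*(m + 7/2)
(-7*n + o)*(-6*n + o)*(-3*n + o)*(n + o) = -126*n^4 - 45*n^3*o + 65*n^2*o^2 - 15*n*o^3 + o^4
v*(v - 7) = v^2 - 7*v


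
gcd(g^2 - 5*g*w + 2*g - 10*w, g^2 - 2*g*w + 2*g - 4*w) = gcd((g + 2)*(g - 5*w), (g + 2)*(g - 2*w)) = g + 2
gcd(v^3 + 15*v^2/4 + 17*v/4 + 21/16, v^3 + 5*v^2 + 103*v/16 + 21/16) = v + 7/4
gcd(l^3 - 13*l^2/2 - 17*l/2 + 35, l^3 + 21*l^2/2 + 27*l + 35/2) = l + 5/2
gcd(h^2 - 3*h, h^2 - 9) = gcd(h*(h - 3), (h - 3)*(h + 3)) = h - 3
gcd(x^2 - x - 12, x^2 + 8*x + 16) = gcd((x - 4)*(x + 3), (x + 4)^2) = 1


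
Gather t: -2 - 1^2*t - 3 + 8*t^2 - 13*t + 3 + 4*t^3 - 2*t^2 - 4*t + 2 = 4*t^3 + 6*t^2 - 18*t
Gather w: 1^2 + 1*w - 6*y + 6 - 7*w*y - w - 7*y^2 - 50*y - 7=-7*w*y - 7*y^2 - 56*y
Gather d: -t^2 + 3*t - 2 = -t^2 + 3*t - 2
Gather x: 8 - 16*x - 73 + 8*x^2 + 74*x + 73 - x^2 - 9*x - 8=7*x^2 + 49*x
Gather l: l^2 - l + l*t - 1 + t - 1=l^2 + l*(t - 1) + t - 2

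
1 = 1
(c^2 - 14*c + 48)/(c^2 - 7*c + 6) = (c - 8)/(c - 1)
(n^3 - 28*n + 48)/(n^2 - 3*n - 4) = (n^2 + 4*n - 12)/(n + 1)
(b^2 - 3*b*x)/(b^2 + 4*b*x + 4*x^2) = b*(b - 3*x)/(b^2 + 4*b*x + 4*x^2)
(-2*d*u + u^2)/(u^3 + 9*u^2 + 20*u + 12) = u*(-2*d + u)/(u^3 + 9*u^2 + 20*u + 12)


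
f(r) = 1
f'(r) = 0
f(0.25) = 1.00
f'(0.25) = 0.00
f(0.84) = 1.00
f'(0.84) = 0.00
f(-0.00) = 1.00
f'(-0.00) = 0.00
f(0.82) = 1.00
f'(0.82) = 0.00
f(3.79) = 1.00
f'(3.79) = 0.00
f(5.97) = 1.00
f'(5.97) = 0.00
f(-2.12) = 1.00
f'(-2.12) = 0.00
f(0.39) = 1.00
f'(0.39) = 0.00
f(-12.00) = 1.00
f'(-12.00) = 0.00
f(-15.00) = 1.00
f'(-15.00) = 0.00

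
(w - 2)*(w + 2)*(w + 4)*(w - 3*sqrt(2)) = w^4 - 3*sqrt(2)*w^3 + 4*w^3 - 12*sqrt(2)*w^2 - 4*w^2 - 16*w + 12*sqrt(2)*w + 48*sqrt(2)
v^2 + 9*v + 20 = (v + 4)*(v + 5)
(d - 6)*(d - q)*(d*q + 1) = d^3*q - d^2*q^2 - 6*d^2*q + d^2 + 6*d*q^2 - d*q - 6*d + 6*q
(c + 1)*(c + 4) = c^2 + 5*c + 4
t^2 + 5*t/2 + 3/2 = (t + 1)*(t + 3/2)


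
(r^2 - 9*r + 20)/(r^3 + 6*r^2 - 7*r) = (r^2 - 9*r + 20)/(r*(r^2 + 6*r - 7))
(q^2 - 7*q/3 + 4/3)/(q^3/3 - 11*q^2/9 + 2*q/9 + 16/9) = 3*(3*q^2 - 7*q + 4)/(3*q^3 - 11*q^2 + 2*q + 16)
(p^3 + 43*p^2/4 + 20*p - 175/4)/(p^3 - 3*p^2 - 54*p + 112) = (4*p^2 + 15*p - 25)/(4*(p^2 - 10*p + 16))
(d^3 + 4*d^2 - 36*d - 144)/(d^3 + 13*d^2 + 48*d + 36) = (d^2 - 2*d - 24)/(d^2 + 7*d + 6)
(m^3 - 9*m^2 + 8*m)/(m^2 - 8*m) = m - 1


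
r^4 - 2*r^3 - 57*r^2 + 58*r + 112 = (r - 8)*(r - 2)*(r + 1)*(r + 7)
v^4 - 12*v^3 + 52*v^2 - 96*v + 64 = (v - 4)^2*(v - 2)^2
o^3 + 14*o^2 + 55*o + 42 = (o + 1)*(o + 6)*(o + 7)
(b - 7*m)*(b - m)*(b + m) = b^3 - 7*b^2*m - b*m^2 + 7*m^3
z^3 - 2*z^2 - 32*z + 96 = (z - 4)^2*(z + 6)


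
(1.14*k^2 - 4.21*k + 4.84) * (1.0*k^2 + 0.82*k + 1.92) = 1.14*k^4 - 3.2752*k^3 + 3.5766*k^2 - 4.1144*k + 9.2928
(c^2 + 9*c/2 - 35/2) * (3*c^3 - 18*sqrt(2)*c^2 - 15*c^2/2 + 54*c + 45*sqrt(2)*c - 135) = 3*c^5 - 18*sqrt(2)*c^4 + 6*c^4 - 36*sqrt(2)*c^3 - 129*c^3/4 + 957*c^2/4 + 1035*sqrt(2)*c^2/2 - 3105*c/2 - 1575*sqrt(2)*c/2 + 4725/2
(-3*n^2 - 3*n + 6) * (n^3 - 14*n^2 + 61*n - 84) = -3*n^5 + 39*n^4 - 135*n^3 - 15*n^2 + 618*n - 504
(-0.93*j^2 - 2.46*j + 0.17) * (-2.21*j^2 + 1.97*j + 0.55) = 2.0553*j^4 + 3.6045*j^3 - 5.7334*j^2 - 1.0181*j + 0.0935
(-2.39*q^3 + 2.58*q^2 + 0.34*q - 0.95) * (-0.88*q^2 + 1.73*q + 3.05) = 2.1032*q^5 - 6.4051*q^4 - 3.1253*q^3 + 9.2932*q^2 - 0.6065*q - 2.8975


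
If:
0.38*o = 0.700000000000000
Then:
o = 1.84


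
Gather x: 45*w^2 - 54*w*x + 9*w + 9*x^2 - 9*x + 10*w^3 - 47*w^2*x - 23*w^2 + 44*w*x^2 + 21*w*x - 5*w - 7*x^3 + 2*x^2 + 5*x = 10*w^3 + 22*w^2 + 4*w - 7*x^3 + x^2*(44*w + 11) + x*(-47*w^2 - 33*w - 4)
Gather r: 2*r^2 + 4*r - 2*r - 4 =2*r^2 + 2*r - 4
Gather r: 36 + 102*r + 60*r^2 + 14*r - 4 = 60*r^2 + 116*r + 32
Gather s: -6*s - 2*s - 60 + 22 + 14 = -8*s - 24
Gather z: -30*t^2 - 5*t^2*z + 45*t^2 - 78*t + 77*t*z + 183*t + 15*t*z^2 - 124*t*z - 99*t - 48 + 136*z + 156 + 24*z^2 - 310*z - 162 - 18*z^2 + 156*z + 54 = 15*t^2 + 6*t + z^2*(15*t + 6) + z*(-5*t^2 - 47*t - 18)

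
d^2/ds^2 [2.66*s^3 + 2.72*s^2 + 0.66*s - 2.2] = 15.96*s + 5.44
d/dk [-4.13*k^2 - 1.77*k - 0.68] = -8.26*k - 1.77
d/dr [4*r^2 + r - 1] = 8*r + 1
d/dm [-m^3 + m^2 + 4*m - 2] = -3*m^2 + 2*m + 4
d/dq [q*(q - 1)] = 2*q - 1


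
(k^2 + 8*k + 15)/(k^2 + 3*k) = (k + 5)/k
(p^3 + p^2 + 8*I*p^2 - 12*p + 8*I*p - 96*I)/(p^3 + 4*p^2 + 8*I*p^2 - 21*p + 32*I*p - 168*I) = (p + 4)/(p + 7)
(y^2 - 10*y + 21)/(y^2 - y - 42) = (y - 3)/(y + 6)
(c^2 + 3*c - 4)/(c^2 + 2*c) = (c^2 + 3*c - 4)/(c*(c + 2))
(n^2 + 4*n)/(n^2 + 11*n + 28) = n/(n + 7)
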